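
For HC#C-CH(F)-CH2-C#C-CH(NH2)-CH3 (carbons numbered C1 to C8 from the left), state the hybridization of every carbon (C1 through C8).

C1 sp, C2 sp, C3 sp3, C4 sp3, C5 sp, C6 sp, C7 sp3, C8 sp3

C1 is sp: 2 σ bonds, plus two π bonds, 2 electron-density regions.
C2 — 2 σ bonds, plus two π bonds. Steric number 2, so sp.
C3: 4 σ bonds — 4 electron domains, sp3.
C4: 4 σ bonds; 4 regions of electron density → sp3.
C5 carries 2 σ bonds, plus two π bonds, giving a steric number of 2, so it is sp.
C6 — 2 σ bonds, plus two π bonds. Steric number 2, so sp.
C7 has 4 σ bonds: steric number 4 → sp3.
C8 (4 σ bonds) has steric number 4: sp3.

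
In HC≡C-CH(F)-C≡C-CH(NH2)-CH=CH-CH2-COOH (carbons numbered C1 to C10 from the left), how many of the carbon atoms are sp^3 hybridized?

C1: sp
C2: sp
C3: sp3 ✓
C4: sp
C5: sp
C6: sp3 ✓
C7: sp2
C8: sp2
C9: sp3 ✓
C10: sp2
C3, C6, C9 → 3 sp3 carbons.

3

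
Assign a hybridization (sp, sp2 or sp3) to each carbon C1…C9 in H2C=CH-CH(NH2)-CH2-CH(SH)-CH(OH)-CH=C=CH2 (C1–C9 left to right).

C1 sp2, C2 sp2, C3 sp3, C4 sp3, C5 sp3, C6 sp3, C7 sp2, C8 sp, C9 sp2

C1 — 3 σ bonds, plus one π bond. Steric number 3, so sp2.
C2: 3 σ bonds, plus one π bond — 3 electron domains, sp2.
C3: 4 σ bonds; 4 regions of electron density → sp3.
C4 has 4 σ bonds: steric number 4 → sp3.
C5: 4 σ bonds; 4 regions of electron density → sp3.
C6 — 4 σ bonds. Steric number 4, so sp3.
C7 has 3 σ bonds, plus one π bond: steric number 3 → sp2.
C8 carries 2 σ bonds, plus two π bonds, giving a steric number of 2, so it is sp.
C9 (3 σ bonds, plus one π bond) has steric number 3: sp2.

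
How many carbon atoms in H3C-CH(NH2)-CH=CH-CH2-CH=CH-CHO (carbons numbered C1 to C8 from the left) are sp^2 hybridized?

5

C1: sp3
C2: sp3
C3: sp2 ✓
C4: sp2 ✓
C5: sp3
C6: sp2 ✓
C7: sp2 ✓
C8: sp2 ✓
C3, C4, C6, C7, C8 → 5 sp2 carbons.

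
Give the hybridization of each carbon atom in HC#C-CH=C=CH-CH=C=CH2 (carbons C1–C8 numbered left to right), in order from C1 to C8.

C1: 2 σ bonds, plus two π bonds; 2 regions of electron density → sp.
C2: 2 σ bonds, plus two π bonds — 2 electron domains, sp.
C3: 3 σ bonds, plus one π bond — 3 electron domains, sp2.
C4 has 2 σ bonds, plus two π bonds: steric number 2 → sp.
C5 has 3 σ bonds, plus one π bond: steric number 3 → sp2.
C6 (3 σ bonds, plus one π bond) has steric number 3: sp2.
C7 has 2 σ bonds, plus two π bonds: steric number 2 → sp.
C8 carries 3 σ bonds, plus one π bond, giving a steric number of 3, so it is sp2.

C1 sp, C2 sp, C3 sp2, C4 sp, C5 sp2, C6 sp2, C7 sp, C8 sp2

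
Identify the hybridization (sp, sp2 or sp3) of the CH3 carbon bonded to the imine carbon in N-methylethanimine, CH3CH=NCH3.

The CH3 carbon bonded to the imine carbon carries 4 σ bonds, giving a steric number of 4, so it is sp3.

sp^3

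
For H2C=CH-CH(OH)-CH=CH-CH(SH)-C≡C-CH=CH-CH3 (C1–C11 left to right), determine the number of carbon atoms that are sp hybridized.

2

C1: sp2
C2: sp2
C3: sp3
C4: sp2
C5: sp2
C6: sp3
C7: sp ✓
C8: sp ✓
C9: sp2
C10: sp2
C11: sp3
C7, C8 → 2 sp carbons.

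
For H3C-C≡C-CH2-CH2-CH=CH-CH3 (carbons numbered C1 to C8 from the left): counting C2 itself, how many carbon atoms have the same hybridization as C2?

C2 is sp (two π bonds).
C1: sp3
C2: sp ✓
C3: sp ✓
C4: sp3
C5: sp3
C6: sp2
C7: sp2
C8: sp3
2 carbons are sp.

2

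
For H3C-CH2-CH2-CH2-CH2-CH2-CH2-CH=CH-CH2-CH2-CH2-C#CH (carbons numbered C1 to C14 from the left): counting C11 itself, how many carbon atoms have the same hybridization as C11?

10

C11 is sp3 (only σ bonds).
C1: sp3 ✓
C2: sp3 ✓
C3: sp3 ✓
C4: sp3 ✓
C5: sp3 ✓
C6: sp3 ✓
C7: sp3 ✓
C8: sp2
C9: sp2
C10: sp3 ✓
C11: sp3 ✓
C12: sp3 ✓
C13: sp
C14: sp
10 carbons are sp3.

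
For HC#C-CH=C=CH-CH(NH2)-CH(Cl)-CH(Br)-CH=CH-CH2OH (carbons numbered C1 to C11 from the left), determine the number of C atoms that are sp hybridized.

3

C1: sp ✓
C2: sp ✓
C3: sp2
C4: sp ✓
C5: sp2
C6: sp3
C7: sp3
C8: sp3
C9: sp2
C10: sp2
C11: sp3
C1, C2, C4 → 3 sp carbons.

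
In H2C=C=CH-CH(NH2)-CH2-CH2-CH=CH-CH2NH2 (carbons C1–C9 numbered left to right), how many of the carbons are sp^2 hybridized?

C1: sp2 ✓
C2: sp
C3: sp2 ✓
C4: sp3
C5: sp3
C6: sp3
C7: sp2 ✓
C8: sp2 ✓
C9: sp3
C1, C3, C7, C8 → 4 sp2 carbons.

4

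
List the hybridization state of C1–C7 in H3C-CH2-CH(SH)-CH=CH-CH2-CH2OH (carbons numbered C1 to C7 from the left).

C1 has 4 σ bonds: steric number 4 → sp3.
C2: 4 σ bonds — 4 electron domains, sp3.
C3 is sp3: 4 σ bonds, 4 electron-density regions.
C4 is sp2: 3 σ bonds, plus one π bond, 3 electron-density regions.
C5 (3 σ bonds, plus one π bond) has steric number 3: sp2.
C6 — 4 σ bonds. Steric number 4, so sp3.
C7: 4 σ bonds — 4 electron domains, sp3.

C1 sp3, C2 sp3, C3 sp3, C4 sp2, C5 sp2, C6 sp3, C7 sp3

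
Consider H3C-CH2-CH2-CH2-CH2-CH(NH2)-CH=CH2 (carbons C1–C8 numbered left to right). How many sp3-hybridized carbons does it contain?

C1: sp3 ✓
C2: sp3 ✓
C3: sp3 ✓
C4: sp3 ✓
C5: sp3 ✓
C6: sp3 ✓
C7: sp2
C8: sp2
C1, C2, C3, C4, C5, C6 → 6 sp3 carbons.

6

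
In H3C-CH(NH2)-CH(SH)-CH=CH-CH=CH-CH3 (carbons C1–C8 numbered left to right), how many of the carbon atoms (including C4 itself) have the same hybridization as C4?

4

C4 is sp2 (one π bond).
C1: sp3
C2: sp3
C3: sp3
C4: sp2 ✓
C5: sp2 ✓
C6: sp2 ✓
C7: sp2 ✓
C8: sp3
4 carbons are sp2.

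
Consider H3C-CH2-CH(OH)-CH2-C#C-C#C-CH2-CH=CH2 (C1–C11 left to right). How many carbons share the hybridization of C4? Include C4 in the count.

5

C4 is sp3 (only σ bonds).
C1: sp3 ✓
C2: sp3 ✓
C3: sp3 ✓
C4: sp3 ✓
C5: sp
C6: sp
C7: sp
C8: sp
C9: sp3 ✓
C10: sp2
C11: sp2
5 carbons are sp3.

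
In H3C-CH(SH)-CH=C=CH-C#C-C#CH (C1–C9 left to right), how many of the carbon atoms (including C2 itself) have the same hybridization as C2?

C2 is sp3 (only σ bonds).
C1: sp3 ✓
C2: sp3 ✓
C3: sp2
C4: sp
C5: sp2
C6: sp
C7: sp
C8: sp
C9: sp
2 carbons are sp3.

2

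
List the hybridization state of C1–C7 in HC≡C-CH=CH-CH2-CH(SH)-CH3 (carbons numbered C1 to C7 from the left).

C1 has 2 σ bonds, plus two π bonds: steric number 2 → sp.
C2 carries 2 σ bonds, plus two π bonds, giving a steric number of 2, so it is sp.
C3: 3 σ bonds, plus one π bond; 3 regions of electron density → sp2.
C4 carries 3 σ bonds, plus one π bond, giving a steric number of 3, so it is sp2.
C5 carries 4 σ bonds, giving a steric number of 4, so it is sp3.
C6: 4 σ bonds — 4 electron domains, sp3.
C7: 4 σ bonds — 4 electron domains, sp3.

C1 sp, C2 sp, C3 sp2, C4 sp2, C5 sp3, C6 sp3, C7 sp3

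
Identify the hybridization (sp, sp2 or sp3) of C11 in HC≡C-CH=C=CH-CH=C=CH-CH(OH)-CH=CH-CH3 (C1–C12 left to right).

C11 carries 3 σ bonds, plus one π bond, giving a steric number of 3, so it is sp2.

sp²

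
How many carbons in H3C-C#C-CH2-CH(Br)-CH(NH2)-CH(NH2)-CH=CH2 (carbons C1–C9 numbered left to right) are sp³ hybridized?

C1: sp3 ✓
C2: sp
C3: sp
C4: sp3 ✓
C5: sp3 ✓
C6: sp3 ✓
C7: sp3 ✓
C8: sp2
C9: sp2
C1, C4, C5, C6, C7 → 5 sp3 carbons.

5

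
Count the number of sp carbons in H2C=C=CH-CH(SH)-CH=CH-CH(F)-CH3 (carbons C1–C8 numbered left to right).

1

C1: sp2
C2: sp ✓
C3: sp2
C4: sp3
C5: sp2
C6: sp2
C7: sp3
C8: sp3
C2 → 1 sp carbon.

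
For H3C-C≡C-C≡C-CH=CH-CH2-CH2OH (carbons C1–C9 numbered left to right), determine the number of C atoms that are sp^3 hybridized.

3

C1: sp3 ✓
C2: sp
C3: sp
C4: sp
C5: sp
C6: sp2
C7: sp2
C8: sp3 ✓
C9: sp3 ✓
C1, C8, C9 → 3 sp3 carbons.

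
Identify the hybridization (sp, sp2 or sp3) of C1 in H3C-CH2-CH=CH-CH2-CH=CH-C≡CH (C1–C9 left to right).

sp3

C1 is sp3: 4 σ bonds, 4 electron-density regions.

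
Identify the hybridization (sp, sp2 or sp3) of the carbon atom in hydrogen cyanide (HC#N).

The carbon atom carries 2 σ bonds, plus two π bonds, giving a steric number of 2, so it is sp.

sp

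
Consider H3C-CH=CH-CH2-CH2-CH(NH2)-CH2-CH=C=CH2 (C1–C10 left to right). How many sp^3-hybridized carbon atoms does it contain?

5

C1: sp3 ✓
C2: sp2
C3: sp2
C4: sp3 ✓
C5: sp3 ✓
C6: sp3 ✓
C7: sp3 ✓
C8: sp2
C9: sp
C10: sp2
C1, C4, C5, C6, C7 → 5 sp3 carbons.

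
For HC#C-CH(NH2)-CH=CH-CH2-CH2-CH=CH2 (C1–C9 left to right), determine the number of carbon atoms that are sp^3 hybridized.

3

C1: sp
C2: sp
C3: sp3 ✓
C4: sp2
C5: sp2
C6: sp3 ✓
C7: sp3 ✓
C8: sp2
C9: sp2
C3, C6, C7 → 3 sp3 carbons.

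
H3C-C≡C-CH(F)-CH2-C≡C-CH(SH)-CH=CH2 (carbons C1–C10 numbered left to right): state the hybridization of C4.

C4 is sp3: 4 σ bonds, 4 electron-density regions.

sp^3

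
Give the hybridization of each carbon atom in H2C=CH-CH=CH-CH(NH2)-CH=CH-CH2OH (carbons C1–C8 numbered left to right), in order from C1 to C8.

C1 has 3 σ bonds, plus one π bond: steric number 3 → sp2.
C2 — 3 σ bonds, plus one π bond. Steric number 3, so sp2.
C3 is sp2: 3 σ bonds, plus one π bond, 3 electron-density regions.
C4: 3 σ bonds, plus one π bond; 3 regions of electron density → sp2.
C5 has 4 σ bonds: steric number 4 → sp3.
C6: 3 σ bonds, plus one π bond — 3 electron domains, sp2.
C7 — 3 σ bonds, plus one π bond. Steric number 3, so sp2.
C8 (4 σ bonds) has steric number 4: sp3.

C1 sp2, C2 sp2, C3 sp2, C4 sp2, C5 sp3, C6 sp2, C7 sp2, C8 sp3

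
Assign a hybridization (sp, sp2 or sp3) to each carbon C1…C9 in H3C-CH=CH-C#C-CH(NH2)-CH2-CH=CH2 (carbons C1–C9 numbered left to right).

C1 is sp3: 4 σ bonds, 4 electron-density regions.
C2 is sp2: 3 σ bonds, plus one π bond, 3 electron-density regions.
C3 carries 3 σ bonds, plus one π bond, giving a steric number of 3, so it is sp2.
C4 has 2 σ bonds, plus two π bonds: steric number 2 → sp.
C5: 2 σ bonds, plus two π bonds; 2 regions of electron density → sp.
C6 has 4 σ bonds: steric number 4 → sp3.
C7: 4 σ bonds; 4 regions of electron density → sp3.
C8 carries 3 σ bonds, plus one π bond, giving a steric number of 3, so it is sp2.
C9 — 3 σ bonds, plus one π bond. Steric number 3, so sp2.

C1 sp3, C2 sp2, C3 sp2, C4 sp, C5 sp, C6 sp3, C7 sp3, C8 sp2, C9 sp2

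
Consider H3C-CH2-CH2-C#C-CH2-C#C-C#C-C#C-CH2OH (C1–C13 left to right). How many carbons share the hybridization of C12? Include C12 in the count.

8

C12 is sp (two π bonds).
C1: sp3
C2: sp3
C3: sp3
C4: sp ✓
C5: sp ✓
C6: sp3
C7: sp ✓
C8: sp ✓
C9: sp ✓
C10: sp ✓
C11: sp ✓
C12: sp ✓
C13: sp3
8 carbons are sp.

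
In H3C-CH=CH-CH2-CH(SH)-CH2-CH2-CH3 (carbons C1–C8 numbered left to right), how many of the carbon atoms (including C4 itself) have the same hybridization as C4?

C4 is sp3 (only σ bonds).
C1: sp3 ✓
C2: sp2
C3: sp2
C4: sp3 ✓
C5: sp3 ✓
C6: sp3 ✓
C7: sp3 ✓
C8: sp3 ✓
6 carbons are sp3.

6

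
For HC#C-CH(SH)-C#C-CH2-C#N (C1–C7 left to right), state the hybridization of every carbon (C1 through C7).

C1 sp, C2 sp, C3 sp3, C4 sp, C5 sp, C6 sp3, C7 sp

C1: 2 σ bonds, plus two π bonds; 2 regions of electron density → sp.
C2 carries 2 σ bonds, plus two π bonds, giving a steric number of 2, so it is sp.
C3: 4 σ bonds; 4 regions of electron density → sp3.
C4 has 2 σ bonds, plus two π bonds: steric number 2 → sp.
C5 — 2 σ bonds, plus two π bonds. Steric number 2, so sp.
C6: 4 σ bonds; 4 regions of electron density → sp3.
C7 carries 2 σ bonds, plus two π bonds, giving a steric number of 2, so it is sp.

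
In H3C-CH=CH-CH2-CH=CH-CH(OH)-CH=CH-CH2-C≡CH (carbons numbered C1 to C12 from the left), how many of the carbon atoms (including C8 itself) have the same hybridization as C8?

6

C8 is sp2 (one π bond).
C1: sp3
C2: sp2 ✓
C3: sp2 ✓
C4: sp3
C5: sp2 ✓
C6: sp2 ✓
C7: sp3
C8: sp2 ✓
C9: sp2 ✓
C10: sp3
C11: sp
C12: sp
6 carbons are sp2.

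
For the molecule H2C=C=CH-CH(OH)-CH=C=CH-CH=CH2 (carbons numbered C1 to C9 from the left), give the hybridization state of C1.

C1: 3 σ bonds, plus one π bond — 3 electron domains, sp2.

sp²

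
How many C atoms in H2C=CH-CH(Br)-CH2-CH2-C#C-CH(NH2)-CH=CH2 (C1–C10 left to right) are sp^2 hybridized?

C1: sp2 ✓
C2: sp2 ✓
C3: sp3
C4: sp3
C5: sp3
C6: sp
C7: sp
C8: sp3
C9: sp2 ✓
C10: sp2 ✓
C1, C2, C9, C10 → 4 sp2 carbons.

4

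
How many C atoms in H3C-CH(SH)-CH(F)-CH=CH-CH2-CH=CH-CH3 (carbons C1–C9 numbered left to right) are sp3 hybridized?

C1: sp3 ✓
C2: sp3 ✓
C3: sp3 ✓
C4: sp2
C5: sp2
C6: sp3 ✓
C7: sp2
C8: sp2
C9: sp3 ✓
C1, C2, C3, C6, C9 → 5 sp3 carbons.

5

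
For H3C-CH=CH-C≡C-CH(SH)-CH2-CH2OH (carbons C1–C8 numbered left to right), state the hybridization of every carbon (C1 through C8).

C1 is sp3: 4 σ bonds, 4 electron-density regions.
C2 carries 3 σ bonds, plus one π bond, giving a steric number of 3, so it is sp2.
C3 has 3 σ bonds, plus one π bond: steric number 3 → sp2.
C4: 2 σ bonds, plus two π bonds — 2 electron domains, sp.
C5 (2 σ bonds, plus two π bonds) has steric number 2: sp.
C6: 4 σ bonds; 4 regions of electron density → sp3.
C7: 4 σ bonds — 4 electron domains, sp3.
C8: 4 σ bonds; 4 regions of electron density → sp3.

C1 sp3, C2 sp2, C3 sp2, C4 sp, C5 sp, C6 sp3, C7 sp3, C8 sp3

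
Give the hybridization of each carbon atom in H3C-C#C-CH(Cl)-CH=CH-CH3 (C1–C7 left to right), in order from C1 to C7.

C1 sp3, C2 sp, C3 sp, C4 sp3, C5 sp2, C6 sp2, C7 sp3

C1: 4 σ bonds; 4 regions of electron density → sp3.
C2: 2 σ bonds, plus two π bonds; 2 regions of electron density → sp.
C3 — 2 σ bonds, plus two π bonds. Steric number 2, so sp.
C4 has 4 σ bonds: steric number 4 → sp3.
C5: 3 σ bonds, plus one π bond; 3 regions of electron density → sp2.
C6 (3 σ bonds, plus one π bond) has steric number 3: sp2.
C7 carries 4 σ bonds, giving a steric number of 4, so it is sp3.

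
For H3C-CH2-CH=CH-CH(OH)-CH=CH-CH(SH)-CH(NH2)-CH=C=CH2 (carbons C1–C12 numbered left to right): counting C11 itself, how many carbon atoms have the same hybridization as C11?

C11 is sp (two π bonds).
C1: sp3
C2: sp3
C3: sp2
C4: sp2
C5: sp3
C6: sp2
C7: sp2
C8: sp3
C9: sp3
C10: sp2
C11: sp ✓
C12: sp2
1 carbon is sp.

1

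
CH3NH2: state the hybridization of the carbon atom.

sp3

The carbon atom (4 σ bonds) has steric number 4: sp3.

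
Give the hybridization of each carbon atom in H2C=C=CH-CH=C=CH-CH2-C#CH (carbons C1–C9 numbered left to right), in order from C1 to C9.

C1 (3 σ bonds, plus one π bond) has steric number 3: sp2.
C2 is sp: 2 σ bonds, plus two π bonds, 2 electron-density regions.
C3 — 3 σ bonds, plus one π bond. Steric number 3, so sp2.
C4 (3 σ bonds, plus one π bond) has steric number 3: sp2.
C5 carries 2 σ bonds, plus two π bonds, giving a steric number of 2, so it is sp.
C6: 3 σ bonds, plus one π bond; 3 regions of electron density → sp2.
C7 is sp3: 4 σ bonds, 4 electron-density regions.
C8: 2 σ bonds, plus two π bonds; 2 regions of electron density → sp.
C9 has 2 σ bonds, plus two π bonds: steric number 2 → sp.

C1 sp2, C2 sp, C3 sp2, C4 sp2, C5 sp, C6 sp2, C7 sp3, C8 sp, C9 sp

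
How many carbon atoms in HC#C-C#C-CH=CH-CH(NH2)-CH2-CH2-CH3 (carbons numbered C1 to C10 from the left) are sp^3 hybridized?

4

C1: sp
C2: sp
C3: sp
C4: sp
C5: sp2
C6: sp2
C7: sp3 ✓
C8: sp3 ✓
C9: sp3 ✓
C10: sp3 ✓
C7, C8, C9, C10 → 4 sp3 carbons.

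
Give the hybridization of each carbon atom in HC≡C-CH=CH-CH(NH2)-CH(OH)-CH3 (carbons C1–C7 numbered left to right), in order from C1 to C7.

C1 (2 σ bonds, plus two π bonds) has steric number 2: sp.
C2 has 2 σ bonds, plus two π bonds: steric number 2 → sp.
C3: 3 σ bonds, plus one π bond — 3 electron domains, sp2.
C4 is sp2: 3 σ bonds, plus one π bond, 3 electron-density regions.
C5: 4 σ bonds; 4 regions of electron density → sp3.
C6 — 4 σ bonds. Steric number 4, so sp3.
C7 has 4 σ bonds: steric number 4 → sp3.

C1 sp, C2 sp, C3 sp2, C4 sp2, C5 sp3, C6 sp3, C7 sp3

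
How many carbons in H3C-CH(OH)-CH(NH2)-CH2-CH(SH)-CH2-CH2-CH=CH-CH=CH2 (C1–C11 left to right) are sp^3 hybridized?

7

C1: sp3 ✓
C2: sp3 ✓
C3: sp3 ✓
C4: sp3 ✓
C5: sp3 ✓
C6: sp3 ✓
C7: sp3 ✓
C8: sp2
C9: sp2
C10: sp2
C11: sp2
C1, C2, C3, C4, C5, C6, C7 → 7 sp3 carbons.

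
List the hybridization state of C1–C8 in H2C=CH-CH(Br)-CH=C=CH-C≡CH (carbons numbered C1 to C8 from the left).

C1 sp2, C2 sp2, C3 sp3, C4 sp2, C5 sp, C6 sp2, C7 sp, C8 sp

C1 is sp2: 3 σ bonds, plus one π bond, 3 electron-density regions.
C2: 3 σ bonds, plus one π bond — 3 electron domains, sp2.
C3 — 4 σ bonds. Steric number 4, so sp3.
C4: 3 σ bonds, plus one π bond — 3 electron domains, sp2.
C5 (2 σ bonds, plus two π bonds) has steric number 2: sp.
C6 has 3 σ bonds, plus one π bond: steric number 3 → sp2.
C7 has 2 σ bonds, plus two π bonds: steric number 2 → sp.
C8 is sp: 2 σ bonds, plus two π bonds, 2 electron-density regions.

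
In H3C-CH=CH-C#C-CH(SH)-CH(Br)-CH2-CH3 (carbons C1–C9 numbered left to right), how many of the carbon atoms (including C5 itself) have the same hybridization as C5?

C5 is sp (two π bonds).
C1: sp3
C2: sp2
C3: sp2
C4: sp ✓
C5: sp ✓
C6: sp3
C7: sp3
C8: sp3
C9: sp3
2 carbons are sp.

2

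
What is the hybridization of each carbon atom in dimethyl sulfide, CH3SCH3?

Each carbon atom — 4 σ bonds. Steric number 4, so sp3.

sp³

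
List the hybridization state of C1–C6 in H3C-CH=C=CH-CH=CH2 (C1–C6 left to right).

C1 sp3, C2 sp2, C3 sp, C4 sp2, C5 sp2, C6 sp2

C1 is sp3: 4 σ bonds, 4 electron-density regions.
C2 (3 σ bonds, plus one π bond) has steric number 3: sp2.
C3 has 2 σ bonds, plus two π bonds: steric number 2 → sp.
C4 has 3 σ bonds, plus one π bond: steric number 3 → sp2.
C5 (3 σ bonds, plus one π bond) has steric number 3: sp2.
C6 has 3 σ bonds, plus one π bond: steric number 3 → sp2.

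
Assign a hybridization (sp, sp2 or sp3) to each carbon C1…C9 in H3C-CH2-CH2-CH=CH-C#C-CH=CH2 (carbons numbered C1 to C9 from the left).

C1 sp3, C2 sp3, C3 sp3, C4 sp2, C5 sp2, C6 sp, C7 sp, C8 sp2, C9 sp2

C1 (4 σ bonds) has steric number 4: sp3.
C2 (4 σ bonds) has steric number 4: sp3.
C3 carries 4 σ bonds, giving a steric number of 4, so it is sp3.
C4 carries 3 σ bonds, plus one π bond, giving a steric number of 3, so it is sp2.
C5 has 3 σ bonds, plus one π bond: steric number 3 → sp2.
C6 is sp: 2 σ bonds, plus two π bonds, 2 electron-density regions.
C7 is sp: 2 σ bonds, plus two π bonds, 2 electron-density regions.
C8: 3 σ bonds, plus one π bond; 3 regions of electron density → sp2.
C9: 3 σ bonds, plus one π bond — 3 electron domains, sp2.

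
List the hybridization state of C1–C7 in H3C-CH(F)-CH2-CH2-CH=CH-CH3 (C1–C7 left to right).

C1 sp3, C2 sp3, C3 sp3, C4 sp3, C5 sp2, C6 sp2, C7 sp3

C1 has 4 σ bonds: steric number 4 → sp3.
C2: 4 σ bonds — 4 electron domains, sp3.
C3 carries 4 σ bonds, giving a steric number of 4, so it is sp3.
C4 carries 4 σ bonds, giving a steric number of 4, so it is sp3.
C5 — 3 σ bonds, plus one π bond. Steric number 3, so sp2.
C6 has 3 σ bonds, plus one π bond: steric number 3 → sp2.
C7: 4 σ bonds; 4 regions of electron density → sp3.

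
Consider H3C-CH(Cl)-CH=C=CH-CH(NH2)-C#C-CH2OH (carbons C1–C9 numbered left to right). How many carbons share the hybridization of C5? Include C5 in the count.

2

C5 is sp2 (one π bond).
C1: sp3
C2: sp3
C3: sp2 ✓
C4: sp
C5: sp2 ✓
C6: sp3
C7: sp
C8: sp
C9: sp3
2 carbons are sp2.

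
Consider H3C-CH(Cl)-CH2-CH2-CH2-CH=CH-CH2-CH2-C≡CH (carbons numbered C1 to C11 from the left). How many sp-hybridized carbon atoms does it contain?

C1: sp3
C2: sp3
C3: sp3
C4: sp3
C5: sp3
C6: sp2
C7: sp2
C8: sp3
C9: sp3
C10: sp ✓
C11: sp ✓
C10, C11 → 2 sp carbons.

2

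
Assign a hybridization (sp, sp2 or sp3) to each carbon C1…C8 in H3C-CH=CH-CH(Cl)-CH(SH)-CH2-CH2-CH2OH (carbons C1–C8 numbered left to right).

C1: 4 σ bonds; 4 regions of electron density → sp3.
C2 carries 3 σ bonds, plus one π bond, giving a steric number of 3, so it is sp2.
C3 carries 3 σ bonds, plus one π bond, giving a steric number of 3, so it is sp2.
C4 carries 4 σ bonds, giving a steric number of 4, so it is sp3.
C5: 4 σ bonds; 4 regions of electron density → sp3.
C6 (4 σ bonds) has steric number 4: sp3.
C7 — 4 σ bonds. Steric number 4, so sp3.
C8: 4 σ bonds; 4 regions of electron density → sp3.

C1 sp3, C2 sp2, C3 sp2, C4 sp3, C5 sp3, C6 sp3, C7 sp3, C8 sp3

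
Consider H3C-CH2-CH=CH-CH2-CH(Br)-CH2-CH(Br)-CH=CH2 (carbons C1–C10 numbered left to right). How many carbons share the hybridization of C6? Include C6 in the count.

C6 is sp3 (only σ bonds).
C1: sp3 ✓
C2: sp3 ✓
C3: sp2
C4: sp2
C5: sp3 ✓
C6: sp3 ✓
C7: sp3 ✓
C8: sp3 ✓
C9: sp2
C10: sp2
6 carbons are sp3.

6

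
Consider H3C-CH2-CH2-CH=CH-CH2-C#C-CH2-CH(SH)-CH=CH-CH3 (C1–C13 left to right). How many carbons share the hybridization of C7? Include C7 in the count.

C7 is sp (two π bonds).
C1: sp3
C2: sp3
C3: sp3
C4: sp2
C5: sp2
C6: sp3
C7: sp ✓
C8: sp ✓
C9: sp3
C10: sp3
C11: sp2
C12: sp2
C13: sp3
2 carbons are sp.

2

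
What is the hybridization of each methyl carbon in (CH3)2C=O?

Each methyl carbon (4 σ bonds) has steric number 4: sp3.

sp³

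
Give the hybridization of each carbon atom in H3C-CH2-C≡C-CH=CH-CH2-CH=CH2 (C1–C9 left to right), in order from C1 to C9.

C1 (4 σ bonds) has steric number 4: sp3.
C2 is sp3: 4 σ bonds, 4 electron-density regions.
C3 has 2 σ bonds, plus two π bonds: steric number 2 → sp.
C4 carries 2 σ bonds, plus two π bonds, giving a steric number of 2, so it is sp.
C5: 3 σ bonds, plus one π bond — 3 electron domains, sp2.
C6: 3 σ bonds, plus one π bond; 3 regions of electron density → sp2.
C7: 4 σ bonds — 4 electron domains, sp3.
C8: 3 σ bonds, plus one π bond; 3 regions of electron density → sp2.
C9 is sp2: 3 σ bonds, plus one π bond, 3 electron-density regions.

C1 sp3, C2 sp3, C3 sp, C4 sp, C5 sp2, C6 sp2, C7 sp3, C8 sp2, C9 sp2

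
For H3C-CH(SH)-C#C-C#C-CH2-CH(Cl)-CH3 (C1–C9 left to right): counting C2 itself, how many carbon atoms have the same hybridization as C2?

C2 is sp3 (only σ bonds).
C1: sp3 ✓
C2: sp3 ✓
C3: sp
C4: sp
C5: sp
C6: sp
C7: sp3 ✓
C8: sp3 ✓
C9: sp3 ✓
5 carbons are sp3.

5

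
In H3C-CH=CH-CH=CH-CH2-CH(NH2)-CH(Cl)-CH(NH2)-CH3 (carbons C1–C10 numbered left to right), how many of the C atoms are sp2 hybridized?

4

C1: sp3
C2: sp2 ✓
C3: sp2 ✓
C4: sp2 ✓
C5: sp2 ✓
C6: sp3
C7: sp3
C8: sp3
C9: sp3
C10: sp3
C2, C3, C4, C5 → 4 sp2 carbons.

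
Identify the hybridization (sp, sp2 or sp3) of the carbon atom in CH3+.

Three σ bonds to H, empty p orbital → sp2, trigonal planar.

sp^2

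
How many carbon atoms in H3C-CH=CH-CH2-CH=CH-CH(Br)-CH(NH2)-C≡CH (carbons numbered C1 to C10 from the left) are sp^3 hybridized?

C1: sp3 ✓
C2: sp2
C3: sp2
C4: sp3 ✓
C5: sp2
C6: sp2
C7: sp3 ✓
C8: sp3 ✓
C9: sp
C10: sp
C1, C4, C7, C8 → 4 sp3 carbons.

4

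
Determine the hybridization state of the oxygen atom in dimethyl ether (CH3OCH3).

sp³

Two σ bonds + two lone pairs = steric number 4 → sp3.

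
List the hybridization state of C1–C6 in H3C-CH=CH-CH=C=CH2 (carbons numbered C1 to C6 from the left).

C1 sp3, C2 sp2, C3 sp2, C4 sp2, C5 sp, C6 sp2

C1 (4 σ bonds) has steric number 4: sp3.
C2: 3 σ bonds, plus one π bond — 3 electron domains, sp2.
C3 carries 3 σ bonds, plus one π bond, giving a steric number of 3, so it is sp2.
C4: 3 σ bonds, plus one π bond — 3 electron domains, sp2.
C5: 2 σ bonds, plus two π bonds — 2 electron domains, sp.
C6: 3 σ bonds, plus one π bond; 3 regions of electron density → sp2.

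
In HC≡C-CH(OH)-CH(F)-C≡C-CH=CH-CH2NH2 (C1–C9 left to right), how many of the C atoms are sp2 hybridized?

2

C1: sp
C2: sp
C3: sp3
C4: sp3
C5: sp
C6: sp
C7: sp2 ✓
C8: sp2 ✓
C9: sp3
C7, C8 → 2 sp2 carbons.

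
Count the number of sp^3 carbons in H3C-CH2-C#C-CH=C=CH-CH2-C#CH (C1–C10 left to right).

3

C1: sp3 ✓
C2: sp3 ✓
C3: sp
C4: sp
C5: sp2
C6: sp
C7: sp2
C8: sp3 ✓
C9: sp
C10: sp
C1, C2, C8 → 3 sp3 carbons.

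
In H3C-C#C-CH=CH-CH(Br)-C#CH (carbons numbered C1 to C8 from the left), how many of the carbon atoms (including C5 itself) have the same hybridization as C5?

C5 is sp2 (one π bond).
C1: sp3
C2: sp
C3: sp
C4: sp2 ✓
C5: sp2 ✓
C6: sp3
C7: sp
C8: sp
2 carbons are sp2.

2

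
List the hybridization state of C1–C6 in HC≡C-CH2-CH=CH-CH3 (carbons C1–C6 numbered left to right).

C1 sp, C2 sp, C3 sp3, C4 sp2, C5 sp2, C6 sp3

C1 — 2 σ bonds, plus two π bonds. Steric number 2, so sp.
C2 — 2 σ bonds, plus two π bonds. Steric number 2, so sp.
C3 has 4 σ bonds: steric number 4 → sp3.
C4 — 3 σ bonds, plus one π bond. Steric number 3, so sp2.
C5: 3 σ bonds, plus one π bond; 3 regions of electron density → sp2.
C6 carries 4 σ bonds, giving a steric number of 4, so it is sp3.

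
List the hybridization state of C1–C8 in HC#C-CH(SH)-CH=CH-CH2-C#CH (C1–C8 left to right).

C1 has 2 σ bonds, plus two π bonds: steric number 2 → sp.
C2 (2 σ bonds, plus two π bonds) has steric number 2: sp.
C3: 4 σ bonds — 4 electron domains, sp3.
C4: 3 σ bonds, plus one π bond — 3 electron domains, sp2.
C5 carries 3 σ bonds, plus one π bond, giving a steric number of 3, so it is sp2.
C6: 4 σ bonds; 4 regions of electron density → sp3.
C7 is sp: 2 σ bonds, plus two π bonds, 2 electron-density regions.
C8 — 2 σ bonds, plus two π bonds. Steric number 2, so sp.

C1 sp, C2 sp, C3 sp3, C4 sp2, C5 sp2, C6 sp3, C7 sp, C8 sp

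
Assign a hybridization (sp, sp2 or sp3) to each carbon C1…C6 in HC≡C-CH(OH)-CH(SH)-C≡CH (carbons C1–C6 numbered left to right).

C1 sp, C2 sp, C3 sp3, C4 sp3, C5 sp, C6 sp

C1 — 2 σ bonds, plus two π bonds. Steric number 2, so sp.
C2 (2 σ bonds, plus two π bonds) has steric number 2: sp.
C3 has 4 σ bonds: steric number 4 → sp3.
C4 carries 4 σ bonds, giving a steric number of 4, so it is sp3.
C5 has 2 σ bonds, plus two π bonds: steric number 2 → sp.
C6 carries 2 σ bonds, plus two π bonds, giving a steric number of 2, so it is sp.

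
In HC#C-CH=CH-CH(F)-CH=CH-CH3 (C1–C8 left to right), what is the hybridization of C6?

C6 (3 σ bonds, plus one π bond) has steric number 3: sp2.

sp^2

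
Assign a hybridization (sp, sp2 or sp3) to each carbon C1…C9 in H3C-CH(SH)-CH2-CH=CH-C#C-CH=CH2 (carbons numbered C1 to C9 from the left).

C1 — 4 σ bonds. Steric number 4, so sp3.
C2 carries 4 σ bonds, giving a steric number of 4, so it is sp3.
C3: 4 σ bonds; 4 regions of electron density → sp3.
C4 (3 σ bonds, plus one π bond) has steric number 3: sp2.
C5 is sp2: 3 σ bonds, plus one π bond, 3 electron-density regions.
C6 is sp: 2 σ bonds, plus two π bonds, 2 electron-density regions.
C7 (2 σ bonds, plus two π bonds) has steric number 2: sp.
C8 is sp2: 3 σ bonds, plus one π bond, 3 electron-density regions.
C9 (3 σ bonds, plus one π bond) has steric number 3: sp2.

C1 sp3, C2 sp3, C3 sp3, C4 sp2, C5 sp2, C6 sp, C7 sp, C8 sp2, C9 sp2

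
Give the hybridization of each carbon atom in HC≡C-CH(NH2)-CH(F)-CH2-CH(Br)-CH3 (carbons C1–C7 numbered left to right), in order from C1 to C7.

C1 sp, C2 sp, C3 sp3, C4 sp3, C5 sp3, C6 sp3, C7 sp3

C1 — 2 σ bonds, plus two π bonds. Steric number 2, so sp.
C2: 2 σ bonds, plus two π bonds — 2 electron domains, sp.
C3 is sp3: 4 σ bonds, 4 electron-density regions.
C4 is sp3: 4 σ bonds, 4 electron-density regions.
C5 — 4 σ bonds. Steric number 4, so sp3.
C6 (4 σ bonds) has steric number 4: sp3.
C7: 4 σ bonds — 4 electron domains, sp3.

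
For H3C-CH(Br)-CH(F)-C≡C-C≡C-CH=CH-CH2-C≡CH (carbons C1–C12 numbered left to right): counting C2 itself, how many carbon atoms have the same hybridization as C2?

4

C2 is sp3 (only σ bonds).
C1: sp3 ✓
C2: sp3 ✓
C3: sp3 ✓
C4: sp
C5: sp
C6: sp
C7: sp
C8: sp2
C9: sp2
C10: sp3 ✓
C11: sp
C12: sp
4 carbons are sp3.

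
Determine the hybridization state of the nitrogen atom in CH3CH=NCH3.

sp²

Two σ bonds + one lone pair = steric number 3 → sp2.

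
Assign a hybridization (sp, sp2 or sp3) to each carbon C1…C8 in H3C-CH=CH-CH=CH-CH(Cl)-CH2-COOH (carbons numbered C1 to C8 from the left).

C1 is sp3: 4 σ bonds, 4 electron-density regions.
C2: 3 σ bonds, plus one π bond; 3 regions of electron density → sp2.
C3 — 3 σ bonds, plus one π bond. Steric number 3, so sp2.
C4 is sp2: 3 σ bonds, plus one π bond, 3 electron-density regions.
C5: 3 σ bonds, plus one π bond — 3 electron domains, sp2.
C6 has 4 σ bonds: steric number 4 → sp3.
C7 is sp3: 4 σ bonds, 4 electron-density regions.
C8 — 3 σ bonds, plus one π bond. Steric number 3, so sp2.

C1 sp3, C2 sp2, C3 sp2, C4 sp2, C5 sp2, C6 sp3, C7 sp3, C8 sp2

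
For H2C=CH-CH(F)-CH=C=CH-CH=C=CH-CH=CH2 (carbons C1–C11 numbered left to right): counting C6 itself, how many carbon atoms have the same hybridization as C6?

C6 is sp2 (one π bond).
C1: sp2 ✓
C2: sp2 ✓
C3: sp3
C4: sp2 ✓
C5: sp
C6: sp2 ✓
C7: sp2 ✓
C8: sp
C9: sp2 ✓
C10: sp2 ✓
C11: sp2 ✓
8 carbons are sp2.

8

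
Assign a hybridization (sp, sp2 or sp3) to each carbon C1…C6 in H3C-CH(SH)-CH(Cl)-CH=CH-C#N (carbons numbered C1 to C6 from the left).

C1 sp3, C2 sp3, C3 sp3, C4 sp2, C5 sp2, C6 sp

C1 is sp3: 4 σ bonds, 4 electron-density regions.
C2: 4 σ bonds; 4 regions of electron density → sp3.
C3 (4 σ bonds) has steric number 4: sp3.
C4 (3 σ bonds, plus one π bond) has steric number 3: sp2.
C5: 3 σ bonds, plus one π bond; 3 regions of electron density → sp2.
C6 (2 σ bonds, plus two π bonds) has steric number 2: sp.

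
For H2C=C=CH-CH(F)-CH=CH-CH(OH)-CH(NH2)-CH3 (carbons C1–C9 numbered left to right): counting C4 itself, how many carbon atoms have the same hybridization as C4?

C4 is sp3 (only σ bonds).
C1: sp2
C2: sp
C3: sp2
C4: sp3 ✓
C5: sp2
C6: sp2
C7: sp3 ✓
C8: sp3 ✓
C9: sp3 ✓
4 carbons are sp3.

4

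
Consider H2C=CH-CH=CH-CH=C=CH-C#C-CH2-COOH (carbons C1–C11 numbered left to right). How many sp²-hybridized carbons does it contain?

C1: sp2 ✓
C2: sp2 ✓
C3: sp2 ✓
C4: sp2 ✓
C5: sp2 ✓
C6: sp
C7: sp2 ✓
C8: sp
C9: sp
C10: sp3
C11: sp2 ✓
C1, C2, C3, C4, C5, C7, C11 → 7 sp2 carbons.

7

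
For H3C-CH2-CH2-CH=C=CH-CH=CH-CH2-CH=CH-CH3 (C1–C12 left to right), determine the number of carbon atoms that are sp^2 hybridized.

C1: sp3
C2: sp3
C3: sp3
C4: sp2 ✓
C5: sp
C6: sp2 ✓
C7: sp2 ✓
C8: sp2 ✓
C9: sp3
C10: sp2 ✓
C11: sp2 ✓
C12: sp3
C4, C6, C7, C8, C10, C11 → 6 sp2 carbons.

6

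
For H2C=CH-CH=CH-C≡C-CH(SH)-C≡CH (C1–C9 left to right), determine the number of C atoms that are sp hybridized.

4

C1: sp2
C2: sp2
C3: sp2
C4: sp2
C5: sp ✓
C6: sp ✓
C7: sp3
C8: sp ✓
C9: sp ✓
C5, C6, C8, C9 → 4 sp carbons.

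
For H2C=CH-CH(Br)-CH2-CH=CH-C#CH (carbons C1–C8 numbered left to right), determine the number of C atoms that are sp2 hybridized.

4

C1: sp2 ✓
C2: sp2 ✓
C3: sp3
C4: sp3
C5: sp2 ✓
C6: sp2 ✓
C7: sp
C8: sp
C1, C2, C5, C6 → 4 sp2 carbons.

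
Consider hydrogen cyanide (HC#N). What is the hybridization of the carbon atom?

The carbon atom has 2 σ bonds, plus two π bonds: steric number 2 → sp.

sp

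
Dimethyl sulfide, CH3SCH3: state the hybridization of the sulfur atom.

The sulfur atom has 2 σ bonds and 2 lone pairs: steric number 4 → sp3.

sp³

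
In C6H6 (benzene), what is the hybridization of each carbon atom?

Every ring carbon has three σ bonds and contributes one p electron to the aromatic π system.

sp²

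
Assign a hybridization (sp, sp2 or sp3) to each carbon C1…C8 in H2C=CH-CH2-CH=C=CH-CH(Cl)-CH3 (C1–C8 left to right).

C1 carries 3 σ bonds, plus one π bond, giving a steric number of 3, so it is sp2.
C2 is sp2: 3 σ bonds, plus one π bond, 3 electron-density regions.
C3 carries 4 σ bonds, giving a steric number of 4, so it is sp3.
C4 is sp2: 3 σ bonds, plus one π bond, 3 electron-density regions.
C5 carries 2 σ bonds, plus two π bonds, giving a steric number of 2, so it is sp.
C6: 3 σ bonds, plus one π bond; 3 regions of electron density → sp2.
C7 carries 4 σ bonds, giving a steric number of 4, so it is sp3.
C8: 4 σ bonds; 4 regions of electron density → sp3.

C1 sp2, C2 sp2, C3 sp3, C4 sp2, C5 sp, C6 sp2, C7 sp3, C8 sp3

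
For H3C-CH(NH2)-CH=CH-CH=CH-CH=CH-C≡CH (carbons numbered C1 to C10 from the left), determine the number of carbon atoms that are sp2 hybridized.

C1: sp3
C2: sp3
C3: sp2 ✓
C4: sp2 ✓
C5: sp2 ✓
C6: sp2 ✓
C7: sp2 ✓
C8: sp2 ✓
C9: sp
C10: sp
C3, C4, C5, C6, C7, C8 → 6 sp2 carbons.

6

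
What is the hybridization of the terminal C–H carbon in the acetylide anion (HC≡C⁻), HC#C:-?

sp

The terminal C–H carbon: 2 σ bonds, plus two π bonds — 2 electron domains, sp.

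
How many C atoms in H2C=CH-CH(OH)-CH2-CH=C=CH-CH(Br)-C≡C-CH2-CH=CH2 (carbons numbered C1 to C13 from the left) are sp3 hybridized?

4

C1: sp2
C2: sp2
C3: sp3 ✓
C4: sp3 ✓
C5: sp2
C6: sp
C7: sp2
C8: sp3 ✓
C9: sp
C10: sp
C11: sp3 ✓
C12: sp2
C13: sp2
C3, C4, C8, C11 → 4 sp3 carbons.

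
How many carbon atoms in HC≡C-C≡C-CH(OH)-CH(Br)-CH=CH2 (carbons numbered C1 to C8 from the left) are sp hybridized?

C1: sp ✓
C2: sp ✓
C3: sp ✓
C4: sp ✓
C5: sp3
C6: sp3
C7: sp2
C8: sp2
C1, C2, C3, C4 → 4 sp carbons.

4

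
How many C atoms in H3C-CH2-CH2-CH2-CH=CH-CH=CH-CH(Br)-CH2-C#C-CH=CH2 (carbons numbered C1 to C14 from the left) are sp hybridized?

C1: sp3
C2: sp3
C3: sp3
C4: sp3
C5: sp2
C6: sp2
C7: sp2
C8: sp2
C9: sp3
C10: sp3
C11: sp ✓
C12: sp ✓
C13: sp2
C14: sp2
C11, C12 → 2 sp carbons.

2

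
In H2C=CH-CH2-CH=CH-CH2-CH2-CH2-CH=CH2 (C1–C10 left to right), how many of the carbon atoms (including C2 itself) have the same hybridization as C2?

C2 is sp2 (one π bond).
C1: sp2 ✓
C2: sp2 ✓
C3: sp3
C4: sp2 ✓
C5: sp2 ✓
C6: sp3
C7: sp3
C8: sp3
C9: sp2 ✓
C10: sp2 ✓
6 carbons are sp2.

6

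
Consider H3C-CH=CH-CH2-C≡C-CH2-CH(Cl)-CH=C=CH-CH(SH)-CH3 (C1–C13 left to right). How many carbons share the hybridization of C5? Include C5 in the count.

C5 is sp (two π bonds).
C1: sp3
C2: sp2
C3: sp2
C4: sp3
C5: sp ✓
C6: sp ✓
C7: sp3
C8: sp3
C9: sp2
C10: sp ✓
C11: sp2
C12: sp3
C13: sp3
3 carbons are sp.

3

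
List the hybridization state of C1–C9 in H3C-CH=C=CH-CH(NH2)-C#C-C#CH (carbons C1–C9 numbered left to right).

C1 — 4 σ bonds. Steric number 4, so sp3.
C2: 3 σ bonds, plus one π bond — 3 electron domains, sp2.
C3 (2 σ bonds, plus two π bonds) has steric number 2: sp.
C4 has 3 σ bonds, plus one π bond: steric number 3 → sp2.
C5: 4 σ bonds; 4 regions of electron density → sp3.
C6 carries 2 σ bonds, plus two π bonds, giving a steric number of 2, so it is sp.
C7 has 2 σ bonds, plus two π bonds: steric number 2 → sp.
C8 is sp: 2 σ bonds, plus two π bonds, 2 electron-density regions.
C9 is sp: 2 σ bonds, plus two π bonds, 2 electron-density regions.

C1 sp3, C2 sp2, C3 sp, C4 sp2, C5 sp3, C6 sp, C7 sp, C8 sp, C9 sp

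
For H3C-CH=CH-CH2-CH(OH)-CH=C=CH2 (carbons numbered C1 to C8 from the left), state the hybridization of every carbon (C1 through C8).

C1: 4 σ bonds — 4 electron domains, sp3.
C2 carries 3 σ bonds, plus one π bond, giving a steric number of 3, so it is sp2.
C3 — 3 σ bonds, plus one π bond. Steric number 3, so sp2.
C4 — 4 σ bonds. Steric number 4, so sp3.
C5 has 4 σ bonds: steric number 4 → sp3.
C6: 3 σ bonds, plus one π bond — 3 electron domains, sp2.
C7 has 2 σ bonds, plus two π bonds: steric number 2 → sp.
C8: 3 σ bonds, plus one π bond; 3 regions of electron density → sp2.

C1 sp3, C2 sp2, C3 sp2, C4 sp3, C5 sp3, C6 sp2, C7 sp, C8 sp2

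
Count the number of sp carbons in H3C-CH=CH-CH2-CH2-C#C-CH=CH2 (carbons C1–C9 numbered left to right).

C1: sp3
C2: sp2
C3: sp2
C4: sp3
C5: sp3
C6: sp ✓
C7: sp ✓
C8: sp2
C9: sp2
C6, C7 → 2 sp carbons.

2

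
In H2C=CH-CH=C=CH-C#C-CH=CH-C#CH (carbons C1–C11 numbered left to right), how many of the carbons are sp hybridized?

5

C1: sp2
C2: sp2
C3: sp2
C4: sp ✓
C5: sp2
C6: sp ✓
C7: sp ✓
C8: sp2
C9: sp2
C10: sp ✓
C11: sp ✓
C4, C6, C7, C10, C11 → 5 sp carbons.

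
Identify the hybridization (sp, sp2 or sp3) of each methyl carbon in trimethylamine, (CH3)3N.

Each methyl carbon: 4 σ bonds — 4 electron domains, sp3.

sp3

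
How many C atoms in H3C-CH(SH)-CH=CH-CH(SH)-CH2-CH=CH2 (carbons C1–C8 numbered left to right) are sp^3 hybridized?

4

C1: sp3 ✓
C2: sp3 ✓
C3: sp2
C4: sp2
C5: sp3 ✓
C6: sp3 ✓
C7: sp2
C8: sp2
C1, C2, C5, C6 → 4 sp3 carbons.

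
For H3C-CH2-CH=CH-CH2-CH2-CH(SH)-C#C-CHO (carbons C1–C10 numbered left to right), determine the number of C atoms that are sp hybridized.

C1: sp3
C2: sp3
C3: sp2
C4: sp2
C5: sp3
C6: sp3
C7: sp3
C8: sp ✓
C9: sp ✓
C10: sp2
C8, C9 → 2 sp carbons.

2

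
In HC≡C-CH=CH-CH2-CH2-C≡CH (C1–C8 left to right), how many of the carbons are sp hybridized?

C1: sp ✓
C2: sp ✓
C3: sp2
C4: sp2
C5: sp3
C6: sp3
C7: sp ✓
C8: sp ✓
C1, C2, C7, C8 → 4 sp carbons.

4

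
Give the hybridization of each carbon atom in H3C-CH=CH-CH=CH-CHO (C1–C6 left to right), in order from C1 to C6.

C1 sp3, C2 sp2, C3 sp2, C4 sp2, C5 sp2, C6 sp2

C1 — 4 σ bonds. Steric number 4, so sp3.
C2 — 3 σ bonds, plus one π bond. Steric number 3, so sp2.
C3 is sp2: 3 σ bonds, plus one π bond, 3 electron-density regions.
C4 — 3 σ bonds, plus one π bond. Steric number 3, so sp2.
C5 carries 3 σ bonds, plus one π bond, giving a steric number of 3, so it is sp2.
C6 — 3 σ bonds, plus one π bond. Steric number 3, so sp2.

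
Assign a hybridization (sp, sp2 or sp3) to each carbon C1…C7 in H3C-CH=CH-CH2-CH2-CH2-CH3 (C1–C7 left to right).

C1 sp3, C2 sp2, C3 sp2, C4 sp3, C5 sp3, C6 sp3, C7 sp3

C1 has 4 σ bonds: steric number 4 → sp3.
C2 (3 σ bonds, plus one π bond) has steric number 3: sp2.
C3: 3 σ bonds, plus one π bond; 3 regions of electron density → sp2.
C4: 4 σ bonds — 4 electron domains, sp3.
C5: 4 σ bonds; 4 regions of electron density → sp3.
C6: 4 σ bonds; 4 regions of electron density → sp3.
C7: 4 σ bonds — 4 electron domains, sp3.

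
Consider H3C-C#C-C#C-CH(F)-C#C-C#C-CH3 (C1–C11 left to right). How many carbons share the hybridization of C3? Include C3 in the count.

C3 is sp (two π bonds).
C1: sp3
C2: sp ✓
C3: sp ✓
C4: sp ✓
C5: sp ✓
C6: sp3
C7: sp ✓
C8: sp ✓
C9: sp ✓
C10: sp ✓
C11: sp3
8 carbons are sp.

8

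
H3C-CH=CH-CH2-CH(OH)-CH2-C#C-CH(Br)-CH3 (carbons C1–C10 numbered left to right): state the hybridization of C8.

sp

C8 is sp: 2 σ bonds, plus two π bonds, 2 electron-density regions.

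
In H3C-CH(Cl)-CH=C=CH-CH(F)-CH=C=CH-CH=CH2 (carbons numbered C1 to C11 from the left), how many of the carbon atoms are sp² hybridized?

6

C1: sp3
C2: sp3
C3: sp2 ✓
C4: sp
C5: sp2 ✓
C6: sp3
C7: sp2 ✓
C8: sp
C9: sp2 ✓
C10: sp2 ✓
C11: sp2 ✓
C3, C5, C7, C9, C10, C11 → 6 sp2 carbons.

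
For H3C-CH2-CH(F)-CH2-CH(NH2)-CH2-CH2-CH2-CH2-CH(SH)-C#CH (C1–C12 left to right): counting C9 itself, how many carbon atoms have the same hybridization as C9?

C9 is sp3 (only σ bonds).
C1: sp3 ✓
C2: sp3 ✓
C3: sp3 ✓
C4: sp3 ✓
C5: sp3 ✓
C6: sp3 ✓
C7: sp3 ✓
C8: sp3 ✓
C9: sp3 ✓
C10: sp3 ✓
C11: sp
C12: sp
10 carbons are sp3.

10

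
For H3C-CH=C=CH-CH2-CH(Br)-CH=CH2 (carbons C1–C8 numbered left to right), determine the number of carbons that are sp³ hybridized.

3

C1: sp3 ✓
C2: sp2
C3: sp
C4: sp2
C5: sp3 ✓
C6: sp3 ✓
C7: sp2
C8: sp2
C1, C5, C6 → 3 sp3 carbons.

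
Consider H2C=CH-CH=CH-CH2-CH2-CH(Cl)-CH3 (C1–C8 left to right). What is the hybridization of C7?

sp^3

C7 is sp3: 4 σ bonds, 4 electron-density regions.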